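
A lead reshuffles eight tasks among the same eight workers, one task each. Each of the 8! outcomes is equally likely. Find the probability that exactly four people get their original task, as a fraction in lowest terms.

Favorable outcomes: C(8,4)·!4 = 70·9 = 630.
Total outcomes: 8! = 40320.
Probability = 630/40320 = 1/64.

1/64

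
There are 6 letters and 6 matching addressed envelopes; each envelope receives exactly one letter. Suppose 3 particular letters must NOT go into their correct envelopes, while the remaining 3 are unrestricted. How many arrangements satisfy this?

426

Let A_j be the event that the j-th constrained one is fixed. By inclusion-exclusion over the 3 events:
Σ_{j=0}^{3} (-1)^j C(3,j)(6-j)!
= C(3,0)·6! - C(3,1)·5! + C(3,2)·4! - C(3,3)·3!
= 720 - 360 + 72 - 6
= 426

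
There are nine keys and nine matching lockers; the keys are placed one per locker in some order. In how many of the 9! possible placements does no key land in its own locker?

133496

By inclusion-exclusion, !9 = Σ (-1)^k · 9!/k! for k=0..9
= 9! - 9!/1! + 9!/2! - 9!/3! + 9!/4! - 9!/5! + 9!/6! - 9!/7! + 9!/8! - 9!/9!
= 362880 - 362880 + 181440 - 60480 + 15120 - 3024 + 504 - 72 + 9 - 1
= 133496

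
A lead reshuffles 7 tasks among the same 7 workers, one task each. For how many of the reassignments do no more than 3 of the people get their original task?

4948

# with exactly i fixed is C(7,i)·!(7-i); sum over i=0..3:
  i=0: C(7,0)·!7 = 1·1854 = 1854
  i=1: C(7,1)·!6 = 7·265 = 1855
  i=2: C(7,2)·!5 = 21·44 = 924
  i=3: C(7,3)·!4 = 35·9 = 315
Total = 4948.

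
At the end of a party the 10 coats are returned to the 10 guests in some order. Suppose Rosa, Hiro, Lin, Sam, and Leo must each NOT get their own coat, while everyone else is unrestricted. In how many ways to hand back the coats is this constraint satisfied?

2170680

Inclusion-exclusion on the 5 forbidden self-matches:
Σ_{j=0}^{5} (-1)^j C(5,j)(10-j)!
= C(5,0)·10! - C(5,1)·9! + C(5,2)·8! - C(5,3)·7! + C(5,4)·6! - C(5,5)·5!
= 3628800 - 1814400 + 403200 - 50400 + 3600 - 120
= 2170680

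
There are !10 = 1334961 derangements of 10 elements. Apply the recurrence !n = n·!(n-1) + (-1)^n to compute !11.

14684570

!11 = 11·1334961 - 1 = 14684570.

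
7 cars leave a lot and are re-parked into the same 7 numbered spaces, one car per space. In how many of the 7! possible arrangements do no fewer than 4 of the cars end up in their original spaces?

92

Sum C(7,i)·!(7-i) for i = 4..7:
  i=4: C(7,4)·!3 = 35·2 = 70
  i=5: C(7,5)·!2 = 21·1 = 21
  i=6: C(7,6)·!1 = 7·0 = 0
  i=7: C(7,7)·!0 = 1·1 = 1
Total = 92.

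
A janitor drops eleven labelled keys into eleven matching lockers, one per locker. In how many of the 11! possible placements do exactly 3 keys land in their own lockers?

2447445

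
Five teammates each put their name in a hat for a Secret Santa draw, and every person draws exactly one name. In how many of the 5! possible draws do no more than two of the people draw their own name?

# with exactly i fixed is C(5,i)·!(5-i); sum over i=0..2:
  i=0: C(5,0)·!5 = 1·44 = 44
  i=1: C(5,1)·!4 = 5·9 = 45
  i=2: C(5,2)·!3 = 10·2 = 20
Total = 109.

109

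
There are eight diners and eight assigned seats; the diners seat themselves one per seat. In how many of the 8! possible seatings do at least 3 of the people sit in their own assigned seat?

# with exactly i fixed is C(8,i)·!(8-i); sum over i=3..8:
  i=3: C(8,3)·!5 = 56·44 = 2464
  i=4: C(8,4)·!4 = 70·9 = 630
  i=5: C(8,5)·!3 = 56·2 = 112
  i=6: C(8,6)·!2 = 28·1 = 28
  i=7: C(8,7)·!1 = 8·0 = 0
  i=8: C(8,8)·!0 = 1·1 = 1
Total = 3235.

3235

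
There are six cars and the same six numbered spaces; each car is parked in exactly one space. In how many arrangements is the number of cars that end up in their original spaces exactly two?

135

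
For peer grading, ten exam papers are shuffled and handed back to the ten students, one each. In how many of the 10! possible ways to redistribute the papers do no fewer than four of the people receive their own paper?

# with exactly i fixed is C(10,i)·!(10-i); sum over i=4..10:
  i=4: C(10,4)·!6 = 210·265 = 55650
  i=5: C(10,5)·!5 = 252·44 = 11088
  i=6: C(10,6)·!4 = 210·9 = 1890
  i=7: C(10,7)·!3 = 120·2 = 240
  i=8: C(10,8)·!2 = 45·1 = 45
  i=9: C(10,9)·!1 = 10·0 = 0
  i=10: C(10,10)·!0 = 1·1 = 1
Total = 68914.

68914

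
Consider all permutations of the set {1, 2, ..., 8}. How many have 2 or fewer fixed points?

37085

# with exactly i fixed is C(8,i)·!(8-i); sum over i=0..2:
  i=0: C(8,0)·!8 = 1·14833 = 14833
  i=1: C(8,1)·!7 = 8·1854 = 14832
  i=2: C(8,2)·!6 = 28·265 = 7420
Total = 37085.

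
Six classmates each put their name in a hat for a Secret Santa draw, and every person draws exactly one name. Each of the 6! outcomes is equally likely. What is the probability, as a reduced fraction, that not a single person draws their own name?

53/144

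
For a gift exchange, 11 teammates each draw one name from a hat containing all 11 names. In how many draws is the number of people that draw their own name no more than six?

39913444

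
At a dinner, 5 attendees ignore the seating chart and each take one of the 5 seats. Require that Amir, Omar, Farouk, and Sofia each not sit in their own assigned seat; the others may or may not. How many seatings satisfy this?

Inclusion-exclusion on the 4 forbidden self-matches:
Σ_{j=0}^{4} (-1)^j C(4,j)(5-j)!
= C(4,0)·5! - C(4,1)·4! + C(4,2)·3! - C(4,3)·2! + C(4,4)·1!
= 120 - 96 + 36 - 8 + 1
= 53

53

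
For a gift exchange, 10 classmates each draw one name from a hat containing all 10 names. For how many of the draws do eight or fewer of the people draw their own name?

Sum C(10,i)·!(10-i) for i = 0..8:
  i=0: C(10,0)·!10 = 1·1334961 = 1334961
  i=1: C(10,1)·!9 = 10·133496 = 1334960
  i=2: C(10,2)·!8 = 45·14833 = 667485
  i=3: C(10,3)·!7 = 120·1854 = 222480
  i=4: C(10,4)·!6 = 210·265 = 55650
  i=5: C(10,5)·!5 = 252·44 = 11088
  i=6: C(10,6)·!4 = 210·9 = 1890
  i=7: C(10,7)·!3 = 120·2 = 240
  i=8: C(10,8)·!2 = 45·1 = 45
Total = 3628799.

3628799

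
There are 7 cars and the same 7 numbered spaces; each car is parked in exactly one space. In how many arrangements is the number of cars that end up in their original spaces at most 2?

# with exactly i fixed is C(7,i)·!(7-i); sum over i=0..2:
  i=0: C(7,0)·!7 = 1·1854 = 1854
  i=1: C(7,1)·!6 = 7·265 = 1855
  i=2: C(7,2)·!5 = 21·44 = 924
Total = 4633.

4633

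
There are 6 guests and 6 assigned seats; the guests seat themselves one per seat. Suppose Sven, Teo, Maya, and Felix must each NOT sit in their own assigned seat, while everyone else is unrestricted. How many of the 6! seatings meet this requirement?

362

Inclusion-exclusion on the 4 forbidden self-matches:
Σ_{j=0}^{4} (-1)^j C(4,j)(6-j)!
= C(4,0)·6! - C(4,1)·5! + C(4,2)·4! - C(4,3)·3! + C(4,4)·2!
= 720 - 480 + 144 - 24 + 2
= 362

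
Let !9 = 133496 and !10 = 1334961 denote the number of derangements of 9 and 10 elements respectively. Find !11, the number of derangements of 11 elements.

14684570

!11 = (11-1)·(!10 + !9) = 10·(1334961 + 133496) = 10·1468457 = 14684570.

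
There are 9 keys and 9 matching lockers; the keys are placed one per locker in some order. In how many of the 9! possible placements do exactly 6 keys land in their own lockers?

168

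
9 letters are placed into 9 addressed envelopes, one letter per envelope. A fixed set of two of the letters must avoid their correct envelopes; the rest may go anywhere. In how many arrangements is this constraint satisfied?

287280

Inclusion-exclusion on the 2 forbidden self-matches:
Σ_{j=0}^{2} (-1)^j C(2,j)(9-j)!
= C(2,0)·9! - C(2,1)·8! + C(2,2)·7!
= 362880 - 80640 + 5040
= 287280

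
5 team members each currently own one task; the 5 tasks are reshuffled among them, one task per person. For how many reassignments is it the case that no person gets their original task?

44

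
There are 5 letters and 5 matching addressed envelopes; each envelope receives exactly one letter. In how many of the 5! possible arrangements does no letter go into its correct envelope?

44

By inclusion-exclusion, !5 = Σ (-1)^k · 5!/k! for k=0..5
= 5! - 5!/1! + 5!/2! - 5!/3! + 5!/4! - 5!/5!
= 120 - 120 + 60 - 20 + 5 - 1
= 44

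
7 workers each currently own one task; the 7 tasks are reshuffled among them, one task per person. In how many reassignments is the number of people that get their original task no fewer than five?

22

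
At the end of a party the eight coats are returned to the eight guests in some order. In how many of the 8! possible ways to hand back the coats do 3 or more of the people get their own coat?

3235

Sum C(8,i)·!(8-i) for i = 3..8:
  i=3: C(8,3)·!5 = 56·44 = 2464
  i=4: C(8,4)·!4 = 70·9 = 630
  i=5: C(8,5)·!3 = 56·2 = 112
  i=6: C(8,6)·!2 = 28·1 = 28
  i=7: C(8,7)·!1 = 8·0 = 0
  i=8: C(8,8)·!0 = 1·1 = 1
Total = 3235.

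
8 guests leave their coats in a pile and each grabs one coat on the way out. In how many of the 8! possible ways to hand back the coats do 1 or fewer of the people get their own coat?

29665

# with exactly i fixed is C(8,i)·!(8-i); sum over i=0..1:
  i=0: C(8,0)·!8 = 1·14833 = 14833
  i=1: C(8,1)·!7 = 8·1854 = 14832
Total = 29665.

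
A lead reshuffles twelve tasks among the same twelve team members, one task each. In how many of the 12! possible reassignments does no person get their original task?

176214841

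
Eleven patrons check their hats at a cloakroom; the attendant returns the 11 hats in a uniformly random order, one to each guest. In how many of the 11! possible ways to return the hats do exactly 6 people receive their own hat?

20328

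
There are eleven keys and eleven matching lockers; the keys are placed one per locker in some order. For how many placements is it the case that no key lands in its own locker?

The number of derangements of 11 is !11 = Σ_{k=0}^{11} (-1)^k·11!/k!
= 11! - 11!/1! + 11!/2! - 11!/3! + 11!/4! - 11!/5! + 11!/6! - 11!/7! + 11!/8! - 11!/9! + 11!/10! - 11!/11!
= 39916800 - 39916800 + 19958400 - 6652800 + 1663200 - 332640 + 55440 - 7920 + 990 - 110 + 11 - 1
= 14684570

14684570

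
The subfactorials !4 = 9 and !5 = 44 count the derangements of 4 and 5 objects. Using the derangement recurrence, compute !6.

265

!6 = (6-1)·(!5 + !4) = 5·(44 + 9) = 5·53 = 265.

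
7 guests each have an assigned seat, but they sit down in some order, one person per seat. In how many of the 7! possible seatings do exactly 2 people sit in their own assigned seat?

Choose which 2 of the 7 are fixed: C(7,2) = 21.
The other 5 form a derangement: !5 = 44.
Total: 21 × 44 = 924.

924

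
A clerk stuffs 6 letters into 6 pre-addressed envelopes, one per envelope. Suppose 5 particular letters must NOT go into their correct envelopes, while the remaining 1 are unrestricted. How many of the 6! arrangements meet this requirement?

309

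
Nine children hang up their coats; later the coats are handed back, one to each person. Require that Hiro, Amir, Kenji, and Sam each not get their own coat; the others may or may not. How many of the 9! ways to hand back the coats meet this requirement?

229080

Let A_j be the event that the j-th constrained one is fixed. By inclusion-exclusion over the 4 events:
Σ_{j=0}^{4} (-1)^j C(4,j)(9-j)!
= C(4,0)·9! - C(4,1)·8! + C(4,2)·7! - C(4,3)·6! + C(4,4)·5!
= 362880 - 161280 + 30240 - 2880 + 120
= 229080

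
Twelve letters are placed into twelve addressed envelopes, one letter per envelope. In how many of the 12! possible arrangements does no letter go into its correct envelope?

176214841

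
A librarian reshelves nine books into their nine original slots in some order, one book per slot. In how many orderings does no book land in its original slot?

133496

!9 = 9! · Σ_{k=0}^{9} (-1)^k/k!
= 9! - 9!/1! + 9!/2! - 9!/3! + 9!/4! - 9!/5! + 9!/6! - 9!/7! + 9!/8! - 9!/9!
= 362880 - 362880 + 181440 - 60480 + 15120 - 3024 + 504 - 72 + 9 - 1
= 133496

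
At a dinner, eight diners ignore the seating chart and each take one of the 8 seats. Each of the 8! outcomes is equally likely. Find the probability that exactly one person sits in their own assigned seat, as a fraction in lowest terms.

Favorable outcomes: C(8,1)·!7 = 8·1854 = 14832.
Total outcomes: 8! = 40320.
Probability = 14832/40320 = 103/280.

103/280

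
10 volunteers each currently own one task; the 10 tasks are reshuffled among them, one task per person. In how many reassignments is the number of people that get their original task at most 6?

3628514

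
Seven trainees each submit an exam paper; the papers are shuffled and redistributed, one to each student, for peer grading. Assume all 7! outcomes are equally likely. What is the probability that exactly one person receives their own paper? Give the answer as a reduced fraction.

Favorable outcomes: C(7,1)·!6 = 7·265 = 1855.
Total outcomes: 7! = 5040.
Probability = 1855/5040 = 53/144.

53/144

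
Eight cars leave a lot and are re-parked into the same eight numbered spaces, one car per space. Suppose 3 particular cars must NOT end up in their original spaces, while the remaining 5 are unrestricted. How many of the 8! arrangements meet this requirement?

27240

Let A_j be the event that the j-th constrained one is fixed. By inclusion-exclusion over the 3 events:
Σ_{j=0}^{3} (-1)^j C(3,j)(8-j)!
= C(3,0)·8! - C(3,1)·7! + C(3,2)·6! - C(3,3)·5!
= 40320 - 15120 + 2160 - 120
= 27240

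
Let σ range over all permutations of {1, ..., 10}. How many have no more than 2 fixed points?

3337406

# with exactly i fixed is C(10,i)·!(10-i); sum over i=0..2:
  i=0: C(10,0)·!10 = 1·1334961 = 1334961
  i=1: C(10,1)·!9 = 10·133496 = 1334960
  i=2: C(10,2)·!8 = 45·14833 = 667485
Total = 3337406.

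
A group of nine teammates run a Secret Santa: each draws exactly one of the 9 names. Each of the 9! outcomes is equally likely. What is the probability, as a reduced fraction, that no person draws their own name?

16687/45360

Favorable outcomes: !9 = 133496.
Total outcomes: 9! = 362880.
Probability = 133496/362880 = 16687/45360.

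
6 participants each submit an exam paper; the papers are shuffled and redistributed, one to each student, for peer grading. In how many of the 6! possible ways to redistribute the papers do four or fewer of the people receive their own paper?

719

# with exactly i fixed is C(6,i)·!(6-i); sum over i=0..4:
  i=0: C(6,0)·!6 = 1·265 = 265
  i=1: C(6,1)·!5 = 6·44 = 264
  i=2: C(6,2)·!4 = 15·9 = 135
  i=3: C(6,3)·!3 = 20·2 = 40
  i=4: C(6,4)·!2 = 15·1 = 15
Total = 719.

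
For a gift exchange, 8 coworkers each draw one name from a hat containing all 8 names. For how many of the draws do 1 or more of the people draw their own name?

Sum C(8,i)·!(8-i) for i = 1..8:
  i=1: C(8,1)·!7 = 8·1854 = 14832
  i=2: C(8,2)·!6 = 28·265 = 7420
  i=3: C(8,3)·!5 = 56·44 = 2464
  i=4: C(8,4)·!4 = 70·9 = 630
  i=5: C(8,5)·!3 = 56·2 = 112
  i=6: C(8,6)·!2 = 28·1 = 28
  i=7: C(8,7)·!1 = 8·0 = 0
  i=8: C(8,8)·!0 = 1·1 = 1
Total = 25487.

25487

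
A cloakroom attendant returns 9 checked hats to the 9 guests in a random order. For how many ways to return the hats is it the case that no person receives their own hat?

133496

The number of derangements of 9 is !9 = Σ_{k=0}^{9} (-1)^k·9!/k!
= 9! - 9!/1! + 9!/2! - 9!/3! + 9!/4! - 9!/5! + 9!/6! - 9!/7! + 9!/8! - 9!/9!
= 362880 - 362880 + 181440 - 60480 + 15120 - 3024 + 504 - 72 + 9 - 1
= 133496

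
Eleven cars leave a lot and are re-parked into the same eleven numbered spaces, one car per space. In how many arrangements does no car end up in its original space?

14684570

Recurrence: !11 = 10·(!10 + !9).
!11 = 10·(1334961 + 133496) = 10·1468457 = 14684570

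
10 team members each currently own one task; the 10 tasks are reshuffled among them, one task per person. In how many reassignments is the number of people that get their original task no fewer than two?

958879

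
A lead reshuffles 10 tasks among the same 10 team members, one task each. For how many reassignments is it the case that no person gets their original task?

The number of derangements of 10 is !10 = Σ_{k=0}^{10} (-1)^k·10!/k!
= 10! - 10!/1! + 10!/2! - 10!/3! + 10!/4! - 10!/5! + 10!/6! - 10!/7! + 10!/8! - 10!/9! + 10!/10!
= 3628800 - 3628800 + 1814400 - 604800 + 151200 - 30240 + 5040 - 720 + 90 - 10 + 1
= 1334961

1334961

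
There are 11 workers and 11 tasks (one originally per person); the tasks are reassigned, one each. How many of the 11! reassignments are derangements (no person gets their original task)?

!11 = 11! · Σ_{k=0}^{11} (-1)^k/k!
= 11! - 11!/1! + 11!/2! - 11!/3! + 11!/4! - 11!/5! + 11!/6! - 11!/7! + 11!/8! - 11!/9! + 11!/10! - 11!/11!
= 39916800 - 39916800 + 19958400 - 6652800 + 1663200 - 332640 + 55440 - 7920 + 990 - 110 + 11 - 1
= 14684570

14684570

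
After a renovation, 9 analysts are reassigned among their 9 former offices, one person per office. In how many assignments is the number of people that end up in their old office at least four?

6883

Sum C(9,i)·!(9-i) for i = 4..9:
  i=4: C(9,4)·!5 = 126·44 = 5544
  i=5: C(9,5)·!4 = 126·9 = 1134
  i=6: C(9,6)·!3 = 84·2 = 168
  i=7: C(9,7)·!2 = 36·1 = 36
  i=8: C(9,8)·!1 = 9·0 = 0
  i=9: C(9,9)·!0 = 1·1 = 1
Total = 6883.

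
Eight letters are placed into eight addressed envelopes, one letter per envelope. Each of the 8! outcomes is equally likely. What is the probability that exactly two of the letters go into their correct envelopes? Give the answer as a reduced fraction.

53/288

Favorable outcomes: C(8,2)·!6 = 28·265 = 7420.
Total outcomes: 8! = 40320.
Probability = 7420/40320 = 53/288.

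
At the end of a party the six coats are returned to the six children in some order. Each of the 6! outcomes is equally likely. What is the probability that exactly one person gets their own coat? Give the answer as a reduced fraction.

Favorable outcomes: C(6,1)·!5 = 6·44 = 264.
Total outcomes: 6! = 720.
Probability = 264/720 = 11/30.

11/30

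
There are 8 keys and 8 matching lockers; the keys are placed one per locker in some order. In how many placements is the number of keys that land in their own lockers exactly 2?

Choose which 2 of the 8 are fixed: C(8,2) = 28.
The remaining 6 must be deranged: !6 = 265.
Total: 28 × 265 = 7420.

7420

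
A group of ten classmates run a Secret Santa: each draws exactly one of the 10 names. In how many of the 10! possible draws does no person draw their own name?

The subfactorial !10 = [10!/e] (nearest integer).
10! = 3628800, and 3628800/e ≈ 1334960.92, so !10 = 1334961.

1334961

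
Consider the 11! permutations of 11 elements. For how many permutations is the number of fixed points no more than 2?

36711421

Sum C(11,i)·!(11-i) for i = 0..2:
  i=0: C(11,0)·!11 = 1·14684570 = 14684570
  i=1: C(11,1)·!10 = 11·1334961 = 14684571
  i=2: C(11,2)·!9 = 55·133496 = 7342280
Total = 36711421.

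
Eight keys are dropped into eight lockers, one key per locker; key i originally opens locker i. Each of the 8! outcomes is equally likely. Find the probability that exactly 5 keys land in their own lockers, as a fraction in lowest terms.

Favorable outcomes: C(8,5)·!3 = 56·2 = 112.
Total outcomes: 8! = 40320.
Probability = 112/40320 = 1/360.

1/360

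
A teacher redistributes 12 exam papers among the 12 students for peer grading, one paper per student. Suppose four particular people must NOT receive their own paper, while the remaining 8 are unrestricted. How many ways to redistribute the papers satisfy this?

339696000

Inclusion-exclusion on the 4 forbidden self-matches:
Σ_{j=0}^{4} (-1)^j C(4,j)(12-j)!
= C(4,0)·12! - C(4,1)·11! + C(4,2)·10! - C(4,3)·9! + C(4,4)·8!
= 479001600 - 159667200 + 21772800 - 1451520 + 40320
= 339696000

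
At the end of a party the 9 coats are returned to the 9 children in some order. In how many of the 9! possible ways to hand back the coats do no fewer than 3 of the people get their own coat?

Sum C(9,i)·!(9-i) for i = 3..9:
  i=3: C(9,3)·!6 = 84·265 = 22260
  i=4: C(9,4)·!5 = 126·44 = 5544
  i=5: C(9,5)·!4 = 126·9 = 1134
  i=6: C(9,6)·!3 = 84·2 = 168
  i=7: C(9,7)·!2 = 36·1 = 36
  i=8: C(9,8)·!1 = 9·0 = 0
  i=9: C(9,9)·!0 = 1·1 = 1
Total = 29143.

29143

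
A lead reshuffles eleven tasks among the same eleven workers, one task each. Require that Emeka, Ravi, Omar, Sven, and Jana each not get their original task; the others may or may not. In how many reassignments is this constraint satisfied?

Inclusion-exclusion on the 5 forbidden self-matches:
Σ_{j=0}^{5} (-1)^j C(5,j)(11-j)!
= C(5,0)·11! - C(5,1)·10! + C(5,2)·9! - C(5,3)·8! + C(5,4)·7! - C(5,5)·6!
= 39916800 - 18144000 + 3628800 - 403200 + 25200 - 720
= 25022880

25022880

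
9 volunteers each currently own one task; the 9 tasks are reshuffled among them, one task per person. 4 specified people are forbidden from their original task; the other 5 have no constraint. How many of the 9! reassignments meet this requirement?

Inclusion-exclusion on the 4 forbidden self-matches:
Σ_{j=0}^{4} (-1)^j C(4,j)(9-j)!
= C(4,0)·9! - C(4,1)·8! + C(4,2)·7! - C(4,3)·6! + C(4,4)·5!
= 362880 - 161280 + 30240 - 2880 + 120
= 229080

229080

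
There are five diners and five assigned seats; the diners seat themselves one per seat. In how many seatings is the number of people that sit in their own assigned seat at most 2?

109

Sum C(5,i)·!(5-i) for i = 0..2:
  i=0: C(5,0)·!5 = 1·44 = 44
  i=1: C(5,1)·!4 = 5·9 = 45
  i=2: C(5,2)·!3 = 10·2 = 20
Total = 109.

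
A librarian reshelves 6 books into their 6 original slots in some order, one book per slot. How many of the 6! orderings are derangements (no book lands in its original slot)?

265

The number of derangements of 6 is !6 = Σ_{k=0}^{6} (-1)^k·6!/k!
= 6! - 6!/1! + 6!/2! - 6!/3! + 6!/4! - 6!/5! + 6!/6!
= 720 - 720 + 360 - 120 + 30 - 6 + 1
= 265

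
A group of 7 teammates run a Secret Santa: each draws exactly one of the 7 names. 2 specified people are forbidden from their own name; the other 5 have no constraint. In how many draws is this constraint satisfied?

Inclusion-exclusion on the 2 forbidden self-matches:
Σ_{j=0}^{2} (-1)^j C(2,j)(7-j)!
= C(2,0)·7! - C(2,1)·6! + C(2,2)·5!
= 5040 - 1440 + 120
= 3720

3720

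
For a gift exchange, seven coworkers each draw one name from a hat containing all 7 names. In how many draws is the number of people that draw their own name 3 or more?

# with exactly i fixed is C(7,i)·!(7-i); sum over i=3..7:
  i=3: C(7,3)·!4 = 35·9 = 315
  i=4: C(7,4)·!3 = 35·2 = 70
  i=5: C(7,5)·!2 = 21·1 = 21
  i=6: C(7,6)·!1 = 7·0 = 0
  i=7: C(7,7)·!0 = 1·1 = 1
Total = 407.

407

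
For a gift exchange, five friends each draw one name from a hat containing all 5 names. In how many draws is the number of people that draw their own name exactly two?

Choose which 2 of the 5 are fixed: C(5,2) = 10.
The other 3 form a derangement: !3 = 2.
Total: 10 × 2 = 20.

20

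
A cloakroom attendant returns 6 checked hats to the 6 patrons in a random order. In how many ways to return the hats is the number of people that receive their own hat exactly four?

15

Pick the 4 fixed positions: C(6,4) = 15 ways.
The other 2 form a derangement: !2 = 1.
Total: 15 × 1 = 15.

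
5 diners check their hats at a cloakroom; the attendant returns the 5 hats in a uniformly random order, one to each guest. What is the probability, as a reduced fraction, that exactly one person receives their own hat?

Favorable outcomes: C(5,1)·!4 = 5·9 = 45.
Total outcomes: 5! = 120.
Probability = 45/120 = 3/8.

3/8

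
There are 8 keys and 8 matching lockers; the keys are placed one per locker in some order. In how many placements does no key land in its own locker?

14833

Recurrence: !8 = 8·!7 + (-1)^8.
!8 = 8·1854 + 1 = 14833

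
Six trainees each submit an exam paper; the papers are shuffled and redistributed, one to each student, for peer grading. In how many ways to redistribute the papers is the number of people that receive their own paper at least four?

Sum C(6,i)·!(6-i) for i = 4..6:
  i=4: C(6,4)·!2 = 15·1 = 15
  i=5: C(6,5)·!1 = 6·0 = 0
  i=6: C(6,6)·!0 = 1·1 = 1
Total = 16.

16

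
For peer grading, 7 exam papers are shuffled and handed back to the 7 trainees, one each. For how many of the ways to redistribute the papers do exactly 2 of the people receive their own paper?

Choose which 2 of the 7 are fixed: C(7,2) = 21.
The other 5 form a derangement: !5 = 44.
Total: 21 × 44 = 924.

924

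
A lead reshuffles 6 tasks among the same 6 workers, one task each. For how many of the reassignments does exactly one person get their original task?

264

Pick the single fixed position: C(6,1) = 6 ways.
The other 5 form a derangement: !5 = 44.
Total: 6 × 44 = 264.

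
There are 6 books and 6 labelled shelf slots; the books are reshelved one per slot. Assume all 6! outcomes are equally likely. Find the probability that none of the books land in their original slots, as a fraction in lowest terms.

53/144

Favorable outcomes: !6 = 265.
Total outcomes: 6! = 720.
Probability = 265/720 = 53/144.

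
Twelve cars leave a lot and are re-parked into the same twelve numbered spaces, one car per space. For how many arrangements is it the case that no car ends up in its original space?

176214841

Use !n = (n-1)(!(n-1) + !(n-2)).
!12 = 11·(14684570 + 1334961) = 11·16019531 = 176214841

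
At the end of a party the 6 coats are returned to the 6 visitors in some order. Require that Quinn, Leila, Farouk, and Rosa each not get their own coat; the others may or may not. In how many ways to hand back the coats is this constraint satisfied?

Let A_j be the event that the j-th constrained one is fixed. By inclusion-exclusion over the 4 events:
Σ_{j=0}^{4} (-1)^j C(4,j)(6-j)!
= C(4,0)·6! - C(4,1)·5! + C(4,2)·4! - C(4,3)·3! + C(4,4)·2!
= 720 - 480 + 144 - 24 + 2
= 362

362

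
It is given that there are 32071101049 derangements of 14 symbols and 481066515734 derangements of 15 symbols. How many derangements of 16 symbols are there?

7697064251745

!16 = (16-1)·(!15 + !14) = 15·(481066515734 + 32071101049) = 15·513137616783 = 7697064251745.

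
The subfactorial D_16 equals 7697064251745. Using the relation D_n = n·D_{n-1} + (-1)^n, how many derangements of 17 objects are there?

130850092279664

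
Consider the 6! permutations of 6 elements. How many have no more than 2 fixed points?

Sum C(6,i)·!(6-i) for i = 0..2:
  i=0: C(6,0)·!6 = 1·265 = 265
  i=1: C(6,1)·!5 = 6·44 = 264
  i=2: C(6,2)·!4 = 15·9 = 135
Total = 664.

664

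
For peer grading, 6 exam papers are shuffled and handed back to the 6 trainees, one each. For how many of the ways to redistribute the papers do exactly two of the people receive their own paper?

135

Choose which 2 of the 6 are fixed: C(6,2) = 15.
The remaining 4 must be deranged: !4 = 9.
Total: 15 × 9 = 135.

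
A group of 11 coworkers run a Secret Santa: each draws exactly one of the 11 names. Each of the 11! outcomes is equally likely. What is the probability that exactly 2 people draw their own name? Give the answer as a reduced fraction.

16687/90720

Favorable outcomes: C(11,2)·!9 = 55·133496 = 7342280.
Total outcomes: 11! = 39916800.
Probability = 7342280/39916800 = 16687/90720.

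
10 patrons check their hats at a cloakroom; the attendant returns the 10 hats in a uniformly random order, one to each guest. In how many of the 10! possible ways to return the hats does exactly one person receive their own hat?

Pick the single fixed position: C(10,1) = 10 ways.
The remaining 9 must be deranged: !9 = 133496.
Total: 10 × 133496 = 1334960.

1334960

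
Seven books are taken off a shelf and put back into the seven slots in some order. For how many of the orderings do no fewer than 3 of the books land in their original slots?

407

Sum C(7,i)·!(7-i) for i = 3..7:
  i=3: C(7,3)·!4 = 35·9 = 315
  i=4: C(7,4)·!3 = 35·2 = 70
  i=5: C(7,5)·!2 = 21·1 = 21
  i=6: C(7,6)·!1 = 7·0 = 0
  i=7: C(7,7)·!0 = 1·1 = 1
Total = 407.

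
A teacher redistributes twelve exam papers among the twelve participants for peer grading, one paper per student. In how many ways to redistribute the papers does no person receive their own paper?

176214841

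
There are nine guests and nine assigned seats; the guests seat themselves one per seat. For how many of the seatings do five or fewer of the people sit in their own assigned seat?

362675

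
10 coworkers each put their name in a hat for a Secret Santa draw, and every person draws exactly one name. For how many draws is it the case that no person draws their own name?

1334961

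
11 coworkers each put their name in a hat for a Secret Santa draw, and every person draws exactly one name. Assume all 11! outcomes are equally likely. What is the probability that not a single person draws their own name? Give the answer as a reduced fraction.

1468457/3991680

Favorable outcomes: !11 = 14684570.
Total outcomes: 11! = 39916800.
Probability = 14684570/39916800 = 1468457/3991680.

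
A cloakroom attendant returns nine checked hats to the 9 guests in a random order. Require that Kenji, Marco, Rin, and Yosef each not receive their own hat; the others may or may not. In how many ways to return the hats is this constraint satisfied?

229080

Inclusion-exclusion on the 4 forbidden self-matches:
Σ_{j=0}^{4} (-1)^j C(4,j)(9-j)!
= C(4,0)·9! - C(4,1)·8! + C(4,2)·7! - C(4,3)·6! + C(4,4)·5!
= 362880 - 161280 + 30240 - 2880 + 120
= 229080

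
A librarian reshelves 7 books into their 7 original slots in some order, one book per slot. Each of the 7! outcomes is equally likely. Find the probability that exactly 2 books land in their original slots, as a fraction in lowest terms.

11/60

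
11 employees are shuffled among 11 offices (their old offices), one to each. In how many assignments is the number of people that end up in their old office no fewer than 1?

25232230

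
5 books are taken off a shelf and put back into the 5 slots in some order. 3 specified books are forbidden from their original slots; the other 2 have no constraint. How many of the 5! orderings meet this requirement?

Let A_j be the event that the j-th constrained one is fixed. By inclusion-exclusion over the 3 events:
Σ_{j=0}^{3} (-1)^j C(3,j)(5-j)!
= C(3,0)·5! - C(3,1)·4! + C(3,2)·3! - C(3,3)·2!
= 120 - 72 + 18 - 2
= 64

64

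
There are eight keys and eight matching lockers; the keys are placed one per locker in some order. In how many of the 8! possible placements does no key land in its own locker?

14833

Recurrence: !8 = 8·!7 + (-1)^8.
!8 = 8·1854 + 1 = 14833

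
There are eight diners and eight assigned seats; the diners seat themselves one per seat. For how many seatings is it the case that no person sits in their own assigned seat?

14833

Recurrence: !8 = 8·!7 + (-1)^8.
!8 = 8·1854 + 1 = 14833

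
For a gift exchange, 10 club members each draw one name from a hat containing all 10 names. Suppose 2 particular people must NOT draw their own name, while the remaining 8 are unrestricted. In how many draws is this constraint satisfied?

2943360

Inclusion-exclusion on the 2 forbidden self-matches:
Σ_{j=0}^{2} (-1)^j C(2,j)(10-j)!
= C(2,0)·10! - C(2,1)·9! + C(2,2)·8!
= 3628800 - 725760 + 40320
= 2943360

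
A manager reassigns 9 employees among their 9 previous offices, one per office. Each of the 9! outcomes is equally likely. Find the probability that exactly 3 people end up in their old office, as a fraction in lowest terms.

Favorable outcomes: C(9,3)·!6 = 84·265 = 22260.
Total outcomes: 9! = 362880.
Probability = 22260/362880 = 53/864.

53/864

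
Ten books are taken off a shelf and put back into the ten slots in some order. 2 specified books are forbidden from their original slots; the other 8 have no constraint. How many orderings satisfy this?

2943360

Let A_j be the event that the j-th constrained one is fixed. By inclusion-exclusion over the 2 events:
Σ_{j=0}^{2} (-1)^j C(2,j)(10-j)!
= C(2,0)·10! - C(2,1)·9! + C(2,2)·8!
= 3628800 - 725760 + 40320
= 2943360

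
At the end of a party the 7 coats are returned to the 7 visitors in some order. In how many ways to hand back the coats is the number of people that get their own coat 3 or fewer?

4948

Sum C(7,i)·!(7-i) for i = 0..3:
  i=0: C(7,0)·!7 = 1·1854 = 1854
  i=1: C(7,1)·!6 = 7·265 = 1855
  i=2: C(7,2)·!5 = 21·44 = 924
  i=3: C(7,3)·!4 = 35·9 = 315
Total = 4948.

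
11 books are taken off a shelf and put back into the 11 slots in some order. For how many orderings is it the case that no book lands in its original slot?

14684570

By inclusion-exclusion, !11 = Σ (-1)^k · 11!/k! for k=0..11
= 11! - 11!/1! + 11!/2! - 11!/3! + 11!/4! - 11!/5! + 11!/6! - 11!/7! + 11!/8! - 11!/9! + 11!/10! - 11!/11!
= 39916800 - 39916800 + 19958400 - 6652800 + 1663200 - 332640 + 55440 - 7920 + 990 - 110 + 11 - 1
= 14684570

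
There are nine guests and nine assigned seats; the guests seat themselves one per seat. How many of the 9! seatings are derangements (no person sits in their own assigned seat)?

133496

Use !n = (n-1)(!(n-1) + !(n-2)).
!9 = 8·(14833 + 1854) = 8·16687 = 133496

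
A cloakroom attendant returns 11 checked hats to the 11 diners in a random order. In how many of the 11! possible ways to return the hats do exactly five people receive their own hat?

122430

Choose which 5 of the 11 are fixed: C(11,5) = 462.
The other 6 form a derangement: !6 = 265.
Total: 462 × 265 = 122430.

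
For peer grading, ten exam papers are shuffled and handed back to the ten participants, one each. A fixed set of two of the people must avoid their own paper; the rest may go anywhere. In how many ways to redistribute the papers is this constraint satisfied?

Let A_j be the event that the j-th constrained one is fixed. By inclusion-exclusion over the 2 events:
Σ_{j=0}^{2} (-1)^j C(2,j)(10-j)!
= C(2,0)·10! - C(2,1)·9! + C(2,2)·8!
= 3628800 - 725760 + 40320
= 2943360

2943360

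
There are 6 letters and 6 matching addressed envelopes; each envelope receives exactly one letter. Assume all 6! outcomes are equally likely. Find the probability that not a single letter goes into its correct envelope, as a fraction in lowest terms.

Favorable outcomes: !6 = 265.
Total outcomes: 6! = 720.
Probability = 265/720 = 53/144.

53/144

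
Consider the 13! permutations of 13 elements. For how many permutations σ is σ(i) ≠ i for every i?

2290792932

The number of derangements of 13 is !13 = Σ_{k=0}^{13} (-1)^k·13!/k!
= 13! - 13!/1! + 13!/2! - 13!/3! + 13!/4! - 13!/5! + 13!/6! - 13!/7! + 13!/8! - 13!/9! + 13!/10! - 13!/11! + 13!/12! - 13!/13!
= 6227020800 - 6227020800 + 3113510400 - 1037836800 + 259459200 - 51891840 + 8648640 - 1235520 + 154440 - 17160 + 1716 - 156 + 13 - 1
= 2290792932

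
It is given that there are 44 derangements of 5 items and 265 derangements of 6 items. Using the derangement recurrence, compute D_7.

D_7 = (7-1)·(D_6 + D_5) = 6·(265 + 44) = 6·309 = 1854.

1854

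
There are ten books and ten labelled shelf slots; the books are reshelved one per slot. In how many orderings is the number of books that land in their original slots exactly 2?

667485

Choose which 2 of the 10 are fixed: C(10,2) = 45.
The remaining 8 must be deranged: !8 = 14833.
Total: 45 × 14833 = 667485.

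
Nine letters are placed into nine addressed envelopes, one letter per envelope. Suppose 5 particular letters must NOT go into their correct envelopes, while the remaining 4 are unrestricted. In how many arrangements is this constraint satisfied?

205056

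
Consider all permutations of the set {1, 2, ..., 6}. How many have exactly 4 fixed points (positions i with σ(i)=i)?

15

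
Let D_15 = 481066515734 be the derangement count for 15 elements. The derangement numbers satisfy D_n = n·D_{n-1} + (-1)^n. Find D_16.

7697064251745

D_16 = 16·481066515734 + 1 = 7697064251745.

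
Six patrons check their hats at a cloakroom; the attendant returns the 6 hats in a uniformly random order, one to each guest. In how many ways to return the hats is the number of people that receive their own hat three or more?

56

# with exactly i fixed is C(6,i)·!(6-i); sum over i=3..6:
  i=3: C(6,3)·!3 = 20·2 = 40
  i=4: C(6,4)·!2 = 15·1 = 15
  i=5: C(6,5)·!1 = 6·0 = 0
  i=6: C(6,6)·!0 = 1·1 = 1
Total = 56.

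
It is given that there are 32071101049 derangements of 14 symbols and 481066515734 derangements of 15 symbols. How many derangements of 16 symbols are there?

!16 = (16-1)·(!15 + !14) = 15·(481066515734 + 32071101049) = 15·513137616783 = 7697064251745.

7697064251745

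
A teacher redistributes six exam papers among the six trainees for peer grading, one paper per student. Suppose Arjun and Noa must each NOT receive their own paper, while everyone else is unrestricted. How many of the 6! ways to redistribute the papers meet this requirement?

504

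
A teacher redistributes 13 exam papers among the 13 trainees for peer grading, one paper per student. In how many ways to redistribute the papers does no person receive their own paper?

Recurrence: !13 = 13·!12 + (-1)^13.
!13 = 13·176214841 - 1 = 2290792932

2290792932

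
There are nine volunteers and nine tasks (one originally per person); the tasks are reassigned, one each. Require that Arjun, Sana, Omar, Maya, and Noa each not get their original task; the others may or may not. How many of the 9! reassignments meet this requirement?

205056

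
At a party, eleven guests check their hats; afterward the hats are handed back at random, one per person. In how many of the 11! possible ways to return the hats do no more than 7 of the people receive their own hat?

Sum C(11,i)·!(11-i) for i = 0..7:
  i=0: C(11,0)·!11 = 1·14684570 = 14684570
  i=1: C(11,1)·!10 = 11·1334961 = 14684571
  i=2: C(11,2)·!9 = 55·133496 = 7342280
  i=3: C(11,3)·!8 = 165·14833 = 2447445
  i=4: C(11,4)·!7 = 330·1854 = 611820
  i=5: C(11,5)·!6 = 462·265 = 122430
  i=6: C(11,6)·!5 = 462·44 = 20328
  i=7: C(11,7)·!4 = 330·9 = 2970
Total = 39916414.

39916414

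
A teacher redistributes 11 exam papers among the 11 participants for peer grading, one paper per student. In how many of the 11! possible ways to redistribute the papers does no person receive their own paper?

14684570

!11 is the nearest integer to 11!/e.
11! = 39916800, and 39916800/e ≈ 14684570.08, so !11 = 14684570.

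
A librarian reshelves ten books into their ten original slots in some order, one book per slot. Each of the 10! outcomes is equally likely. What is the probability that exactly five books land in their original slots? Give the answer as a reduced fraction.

Favorable outcomes: C(10,5)·!5 = 252·44 = 11088.
Total outcomes: 10! = 3628800.
Probability = 11088/3628800 = 11/3600.

11/3600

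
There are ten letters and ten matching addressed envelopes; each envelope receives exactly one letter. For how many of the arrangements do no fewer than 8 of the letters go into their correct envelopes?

46

Sum C(10,i)·!(10-i) for i = 8..10:
  i=8: C(10,8)·!2 = 45·1 = 45
  i=9: C(10,9)·!1 = 10·0 = 0
  i=10: C(10,10)·!0 = 1·1 = 1
Total = 46.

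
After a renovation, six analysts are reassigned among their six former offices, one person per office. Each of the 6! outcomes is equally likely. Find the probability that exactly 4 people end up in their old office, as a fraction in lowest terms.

1/48

Favorable outcomes: C(6,4)·!2 = 15·1 = 15.
Total outcomes: 6! = 720.
Probability = 15/720 = 1/48.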